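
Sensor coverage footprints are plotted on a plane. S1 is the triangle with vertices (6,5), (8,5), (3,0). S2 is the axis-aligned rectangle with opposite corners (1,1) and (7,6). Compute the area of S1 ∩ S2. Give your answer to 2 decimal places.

4.30

The intersection is the polygon with vertices (7,5), (7,4), (4,1), (3.6,1), (6,5).
By the shoelace formula its area is 4.30.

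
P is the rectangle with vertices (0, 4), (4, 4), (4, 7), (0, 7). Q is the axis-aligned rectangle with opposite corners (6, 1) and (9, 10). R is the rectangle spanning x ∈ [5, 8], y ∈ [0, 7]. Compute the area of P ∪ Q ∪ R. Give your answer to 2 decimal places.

48.00

By inclusion–exclusion:
Individual areas: |P| = 12, |Q| = 27, |R| = 21.
|P∩Q| = 0 (no overlap).
|P∩R| = 0 (no overlap).
|Q∩R|: x∈[6,8], y∈[1,7] → 2·6 = 12.
|P∩Q∩R| = 0.
|P ∪ Q ∪ R| = 60 − 12 + 0 = 48.00.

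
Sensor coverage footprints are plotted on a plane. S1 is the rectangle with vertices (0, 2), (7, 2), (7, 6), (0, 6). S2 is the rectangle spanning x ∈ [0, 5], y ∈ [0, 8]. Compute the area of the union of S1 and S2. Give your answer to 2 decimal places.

48.00

By inclusion–exclusion:
Individual areas: |S1| = 28, |S2| = 40.
|S1∩S2|: x∈[0,5], y∈[2,6] → 5·4 = 20.
|S1 ∪ S2| = 68 − 20 = 48.00.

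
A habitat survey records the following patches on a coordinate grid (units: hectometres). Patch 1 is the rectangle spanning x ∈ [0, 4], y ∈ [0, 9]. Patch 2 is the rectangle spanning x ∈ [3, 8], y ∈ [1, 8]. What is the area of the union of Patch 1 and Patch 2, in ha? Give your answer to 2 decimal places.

By inclusion–exclusion:
Individual areas: |Patch 1| = 36, |Patch 2| = 35.
|Patch 1∩Patch 2|: x∈[3,4], y∈[1,8] → 1·7 = 7.
|Patch 1 ∪ Patch 2| = 71 − 7 = 64.00.

64.00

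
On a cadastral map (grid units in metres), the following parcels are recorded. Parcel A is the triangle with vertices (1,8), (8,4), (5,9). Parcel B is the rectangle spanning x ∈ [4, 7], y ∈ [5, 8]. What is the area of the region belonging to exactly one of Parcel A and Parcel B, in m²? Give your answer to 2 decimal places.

8.66

|Parcel A| = 11.5, |Parcel B| = 9, |Parcel A∩Parcel B| = 5.9202.
|Parcel A △ Parcel B| = |Parcel A| + |Parcel B| − 2·|Parcel A∩Parcel B| = 11.5 + 9 − 11.8405 = 8.66.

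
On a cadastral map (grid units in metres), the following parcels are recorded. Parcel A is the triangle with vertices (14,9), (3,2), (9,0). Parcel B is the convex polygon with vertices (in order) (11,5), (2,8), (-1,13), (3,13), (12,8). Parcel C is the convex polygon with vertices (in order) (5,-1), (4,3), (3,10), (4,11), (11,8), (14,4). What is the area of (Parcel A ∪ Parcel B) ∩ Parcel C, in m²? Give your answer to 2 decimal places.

51.37

|Parcel A ∪ Parcel B| = 78.8209.
|(Parcel A ∪ Parcel B) ∩ Parcel C| = 51.37.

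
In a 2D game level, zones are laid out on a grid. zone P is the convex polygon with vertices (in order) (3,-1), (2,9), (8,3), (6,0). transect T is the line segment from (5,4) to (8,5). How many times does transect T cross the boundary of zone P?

1

The segment meets the boundary at (6.5,4.5).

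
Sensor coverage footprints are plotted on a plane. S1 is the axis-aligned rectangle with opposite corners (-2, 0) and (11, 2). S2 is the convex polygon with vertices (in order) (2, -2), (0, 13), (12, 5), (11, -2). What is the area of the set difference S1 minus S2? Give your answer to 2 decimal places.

|S1| = 26, |S1∩S2| = 18.8.
|S1 ∖ S2| = |S1| − |S1∩S2| = 26 − 18.8 = 7.20.

7.20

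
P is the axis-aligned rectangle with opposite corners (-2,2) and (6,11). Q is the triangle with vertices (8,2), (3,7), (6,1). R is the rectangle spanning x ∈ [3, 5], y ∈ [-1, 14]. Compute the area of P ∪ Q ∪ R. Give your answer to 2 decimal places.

87.25

By inclusion–exclusion:
Individual areas: |P| = 72, |Q| = 7.5, |R| = 30.
|P∩Q| = 4.25.
|P∩R|: x∈[3,5], y∈[2,11] → 2·9 = 18.
|Q∩R| = 2.
|P∩Q∩R| = 2.
|P ∪ Q ∪ R| = 109.5 − 24.25 + 2 = 87.25.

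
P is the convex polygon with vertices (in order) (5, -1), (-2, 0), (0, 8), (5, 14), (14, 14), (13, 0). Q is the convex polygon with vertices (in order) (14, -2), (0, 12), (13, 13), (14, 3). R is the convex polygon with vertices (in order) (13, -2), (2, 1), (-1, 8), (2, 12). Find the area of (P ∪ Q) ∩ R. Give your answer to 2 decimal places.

69.89

The region (P ∪ Q) ∩ R is the polygon with vertices (0,8), (1.818,10.182), (1.143,10.857), (2,12), (11.569,-0.179), (7.971,-0.629), (2,1), (-0.368,6.526).
By the shoelace formula its area is 69.89.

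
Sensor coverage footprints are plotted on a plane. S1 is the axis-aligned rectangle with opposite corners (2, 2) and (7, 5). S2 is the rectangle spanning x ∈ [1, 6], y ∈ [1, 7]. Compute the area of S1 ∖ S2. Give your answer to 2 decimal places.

|S1∩S2|: x∈[2,6], y∈[2,5] → 4·3 = 12.
|S1| = 15.
|S1 ∖ S2| = |S1| − |S1∩S2| = 15 − 12 = 3.00.

3.00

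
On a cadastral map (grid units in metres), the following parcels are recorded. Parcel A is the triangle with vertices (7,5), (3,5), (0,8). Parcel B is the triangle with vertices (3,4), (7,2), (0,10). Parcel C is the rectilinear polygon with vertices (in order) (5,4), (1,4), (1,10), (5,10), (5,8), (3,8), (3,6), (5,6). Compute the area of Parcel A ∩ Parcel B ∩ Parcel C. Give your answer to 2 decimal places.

2.77

The intersection is the polygon with vertices (2,6), (1.273,7.455), (2.8,6.8), (3,6.571), (3,6), (3.5,6), (4.375,5), (3,5).
By the shoelace formula its area is 2.77.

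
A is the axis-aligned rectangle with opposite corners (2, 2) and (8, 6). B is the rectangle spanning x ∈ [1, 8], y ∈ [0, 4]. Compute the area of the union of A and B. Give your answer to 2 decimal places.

By inclusion–exclusion:
Individual areas: |A| = 24, |B| = 28.
|A∩B|: x∈[2,8], y∈[2,4] → 6·2 = 12.
|A ∪ B| = 52 − 12 = 40.00.

40.00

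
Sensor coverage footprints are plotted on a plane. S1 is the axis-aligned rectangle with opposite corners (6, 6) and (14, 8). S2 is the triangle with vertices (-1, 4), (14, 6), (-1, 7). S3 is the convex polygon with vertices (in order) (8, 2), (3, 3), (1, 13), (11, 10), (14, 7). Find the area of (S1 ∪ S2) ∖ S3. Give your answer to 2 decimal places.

10.43

|S1 ∪ S2| = 36.3667.
|(S1 ∪ S2) ∩ S3| = 25.936.
|(S1 ∪ S2) ∖ S3| = 36.3667 − 25.936 = 10.43.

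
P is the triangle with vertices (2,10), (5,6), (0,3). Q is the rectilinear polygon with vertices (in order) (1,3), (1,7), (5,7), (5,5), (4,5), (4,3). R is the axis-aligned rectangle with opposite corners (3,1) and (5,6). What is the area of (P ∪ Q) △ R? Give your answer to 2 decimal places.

|P ∪ Q| = 20.1107.
|(P ∪ Q) ∩ R| = 4.
|(P ∪ Q) △ R| = 20.1107 + 10 − 8 = 22.11.

22.11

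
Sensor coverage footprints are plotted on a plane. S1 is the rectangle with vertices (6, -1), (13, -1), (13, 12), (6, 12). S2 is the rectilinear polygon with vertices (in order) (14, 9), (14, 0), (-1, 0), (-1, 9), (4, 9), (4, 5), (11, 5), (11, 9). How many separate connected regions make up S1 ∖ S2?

S1 ∖ S2 splits into 2 disjoint pieces (area 7, area 41).

2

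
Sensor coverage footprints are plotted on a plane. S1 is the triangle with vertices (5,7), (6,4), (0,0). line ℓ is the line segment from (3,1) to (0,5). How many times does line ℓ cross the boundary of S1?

2

The segment meets the boundary at (1.829,2.561), (2.5,1.667).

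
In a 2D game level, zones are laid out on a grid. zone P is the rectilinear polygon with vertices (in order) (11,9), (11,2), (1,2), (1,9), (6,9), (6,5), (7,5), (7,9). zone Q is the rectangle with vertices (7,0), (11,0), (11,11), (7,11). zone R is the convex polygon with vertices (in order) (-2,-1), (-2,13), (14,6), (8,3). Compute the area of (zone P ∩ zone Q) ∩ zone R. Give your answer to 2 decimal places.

The region (zone P ∩ zone Q) ∩ zone R is the polygon with vertices (7,5), (7,9), (7.143,9), (11,7.312), (11,4.5), (8,3), (7,2.6).
By the shoelace formula its area is 18.70.

18.70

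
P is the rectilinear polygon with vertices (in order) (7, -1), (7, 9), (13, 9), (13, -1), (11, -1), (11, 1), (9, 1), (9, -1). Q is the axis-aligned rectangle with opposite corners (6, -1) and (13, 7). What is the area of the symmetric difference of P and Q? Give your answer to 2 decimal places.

24.00

|P| = 56, |Q| = 56, |P∩Q| = 44.
|P △ Q| = |P| + |Q| − 2·|P∩Q| = 56 + 56 − 88 = 24.00.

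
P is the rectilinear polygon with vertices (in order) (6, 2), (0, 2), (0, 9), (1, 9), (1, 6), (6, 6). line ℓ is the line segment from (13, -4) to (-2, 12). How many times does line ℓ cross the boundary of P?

4

The segment meets the boundary at (0.812,9), (1,8.8), (3.625,6), (6,3.467).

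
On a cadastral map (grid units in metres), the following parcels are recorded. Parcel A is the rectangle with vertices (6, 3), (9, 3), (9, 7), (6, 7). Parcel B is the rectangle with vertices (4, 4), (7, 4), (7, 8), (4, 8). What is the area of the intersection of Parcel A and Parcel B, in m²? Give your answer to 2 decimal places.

|Parcel A∩Parcel B|: x∈[6,7], y∈[4,7] → 1·3 = 3.

3.00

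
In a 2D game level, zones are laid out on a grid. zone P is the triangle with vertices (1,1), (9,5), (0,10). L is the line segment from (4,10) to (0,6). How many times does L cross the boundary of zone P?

2

The segment meets the boundary at (0.4,6.4), (2.571,8.571).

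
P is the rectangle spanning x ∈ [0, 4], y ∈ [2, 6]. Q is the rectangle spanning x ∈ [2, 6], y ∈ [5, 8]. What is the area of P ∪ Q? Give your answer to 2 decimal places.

26.00

By inclusion–exclusion:
Individual areas: |P| = 16, |Q| = 12.
|P∩Q|: x∈[2,4], y∈[5,6] → 2·1 = 2.
|P ∪ Q| = 28 − 2 = 26.00.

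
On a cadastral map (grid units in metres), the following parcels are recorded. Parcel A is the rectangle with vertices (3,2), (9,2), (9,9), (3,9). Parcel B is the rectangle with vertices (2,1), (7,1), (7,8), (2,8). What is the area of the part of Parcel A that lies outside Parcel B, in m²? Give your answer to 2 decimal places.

18.00

|Parcel A∩Parcel B|: x∈[3,7], y∈[2,8] → 4·6 = 24.
|Parcel A| = 42.
|Parcel A ∖ Parcel B| = |Parcel A| − |Parcel A∩Parcel B| = 42 − 24 = 18.00.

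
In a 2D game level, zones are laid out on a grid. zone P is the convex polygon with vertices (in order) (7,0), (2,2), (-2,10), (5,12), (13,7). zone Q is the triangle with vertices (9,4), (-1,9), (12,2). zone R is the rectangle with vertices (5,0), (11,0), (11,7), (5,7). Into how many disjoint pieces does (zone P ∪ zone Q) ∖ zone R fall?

(zone P ∪ zone Q) ∖ zone R splits into 2 disjoint pieces (area 71.1333, area 0.0641).

2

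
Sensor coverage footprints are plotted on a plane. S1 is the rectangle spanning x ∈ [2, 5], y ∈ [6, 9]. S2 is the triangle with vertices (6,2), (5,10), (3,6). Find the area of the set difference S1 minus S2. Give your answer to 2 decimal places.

5.25

|S1| = 9, |S1∩S2| = 3.75.
|S1 ∖ S2| = |S1| − |S1∩S2| = 9 − 3.75 = 5.25.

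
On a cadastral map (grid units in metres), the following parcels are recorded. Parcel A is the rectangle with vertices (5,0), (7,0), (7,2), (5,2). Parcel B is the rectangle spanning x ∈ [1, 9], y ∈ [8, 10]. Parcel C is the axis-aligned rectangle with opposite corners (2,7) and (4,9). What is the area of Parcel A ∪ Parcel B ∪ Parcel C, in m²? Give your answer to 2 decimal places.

By inclusion–exclusion:
Individual areas: |Parcel A| = 4, |Parcel B| = 16, |Parcel C| = 4.
|Parcel A∩Parcel B| = 0 (no overlap).
|Parcel A∩Parcel C| = 0 (no overlap).
|Parcel B∩Parcel C|: x∈[2,4], y∈[8,9] → 2·1 = 2.
|Parcel A∩Parcel B∩Parcel C| = 0.
|Parcel A ∪ Parcel B ∪ Parcel C| = 24 − 2 + 0 = 22.00.

22.00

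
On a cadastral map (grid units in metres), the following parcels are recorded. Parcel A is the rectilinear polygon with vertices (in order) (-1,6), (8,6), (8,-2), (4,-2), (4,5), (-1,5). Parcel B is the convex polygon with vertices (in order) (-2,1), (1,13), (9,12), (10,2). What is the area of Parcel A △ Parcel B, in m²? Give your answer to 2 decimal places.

102.58

|Parcel A| = 37, |Parcel B| = 110, |Parcel A∩Parcel B| = 22.2083.
|Parcel A △ Parcel B| = |Parcel A| + |Parcel B| − 2·|Parcel A∩Parcel B| = 37 + 110 − 44.4167 = 102.58.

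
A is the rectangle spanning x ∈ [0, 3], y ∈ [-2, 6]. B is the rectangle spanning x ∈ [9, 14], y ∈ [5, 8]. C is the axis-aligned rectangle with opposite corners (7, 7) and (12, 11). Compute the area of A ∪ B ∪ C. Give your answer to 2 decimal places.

56.00

By inclusion–exclusion:
Individual areas: |A| = 24, |B| = 15, |C| = 20.
|A∩B| = 0 (no overlap).
|A∩C| = 0 (no overlap).
|B∩C|: x∈[9,12], y∈[7,8] → 3·1 = 3.
|A∩B∩C| = 0.
|A ∪ B ∪ C| = 59 − 3 + 0 = 56.00.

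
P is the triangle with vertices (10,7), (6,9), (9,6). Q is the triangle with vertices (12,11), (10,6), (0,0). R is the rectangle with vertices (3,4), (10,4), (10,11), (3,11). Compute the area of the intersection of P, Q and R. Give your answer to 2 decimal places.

The intersection is the polygon with vertices (9,6), (7.826,7.174), (8.471,7.765), (10,7).
By the shoelace formula its area is 1.87.

1.87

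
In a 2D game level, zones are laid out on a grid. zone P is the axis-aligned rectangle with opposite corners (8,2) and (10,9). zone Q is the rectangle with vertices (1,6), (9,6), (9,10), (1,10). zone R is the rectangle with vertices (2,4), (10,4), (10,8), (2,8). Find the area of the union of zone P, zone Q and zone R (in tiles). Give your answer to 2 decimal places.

By inclusion–exclusion:
Individual areas: |zone P| = 14, |zone Q| = 32, |zone R| = 32.
|zone P∩zone Q|: x∈[8,9], y∈[6,9] → 1·3 = 3.
|zone P∩zone R|: x∈[8,10], y∈[4,8] → 2·4 = 8.
|zone Q∩zone R|: x∈[2,9], y∈[6,8] → 7·2 = 14.
|zone P∩zone Q∩zone R| = 2.
|zone P ∪ zone Q ∪ zone R| = 78 − 25 + 2 = 55.00.

55.00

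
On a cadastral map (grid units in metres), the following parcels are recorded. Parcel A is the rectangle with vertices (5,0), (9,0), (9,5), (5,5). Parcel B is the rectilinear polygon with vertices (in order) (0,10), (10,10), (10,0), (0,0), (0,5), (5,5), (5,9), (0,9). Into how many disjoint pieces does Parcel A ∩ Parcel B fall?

1

Parcel A ∩ Parcel B is a single connected region.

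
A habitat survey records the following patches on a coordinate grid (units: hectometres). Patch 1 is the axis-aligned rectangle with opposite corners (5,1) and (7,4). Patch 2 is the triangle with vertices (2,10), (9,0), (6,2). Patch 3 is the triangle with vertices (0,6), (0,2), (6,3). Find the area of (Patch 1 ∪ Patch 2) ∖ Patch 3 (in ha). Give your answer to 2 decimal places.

|Patch 1 ∪ Patch 2| = 11.1238.
|(Patch 1 ∪ Patch 2) ∩ Patch 3| = 0.3333.
|(Patch 1 ∪ Patch 2) ∖ Patch 3| = 11.1238 − 0.3333 = 10.79.

10.79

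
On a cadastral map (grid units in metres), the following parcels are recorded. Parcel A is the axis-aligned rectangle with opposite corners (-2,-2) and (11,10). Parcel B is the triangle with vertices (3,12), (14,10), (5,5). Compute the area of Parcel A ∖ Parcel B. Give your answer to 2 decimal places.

|Parcel A| = 156, |Parcel A∩Parcel B| = 23.5714.
|Parcel A ∖ Parcel B| = |Parcel A| − |Parcel A∩Parcel B| = 156 − 23.5714 = 132.43.

132.43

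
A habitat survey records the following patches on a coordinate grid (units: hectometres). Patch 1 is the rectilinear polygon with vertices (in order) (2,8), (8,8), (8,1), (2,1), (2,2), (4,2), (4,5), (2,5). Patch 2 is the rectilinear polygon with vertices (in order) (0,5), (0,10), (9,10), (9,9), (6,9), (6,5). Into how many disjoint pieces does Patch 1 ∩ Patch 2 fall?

1

Patch 1 ∩ Patch 2 is a single connected region.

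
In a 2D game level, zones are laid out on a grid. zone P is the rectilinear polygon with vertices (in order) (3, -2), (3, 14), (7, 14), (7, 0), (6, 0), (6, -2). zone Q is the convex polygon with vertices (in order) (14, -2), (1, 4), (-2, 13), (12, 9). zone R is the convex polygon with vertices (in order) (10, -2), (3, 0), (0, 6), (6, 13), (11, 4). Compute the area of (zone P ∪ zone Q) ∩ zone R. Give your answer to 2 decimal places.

85.25

|zone P ∪ zone Q| = 149.1154.
|(zone P ∪ zone Q) ∩ zone R| = 85.25.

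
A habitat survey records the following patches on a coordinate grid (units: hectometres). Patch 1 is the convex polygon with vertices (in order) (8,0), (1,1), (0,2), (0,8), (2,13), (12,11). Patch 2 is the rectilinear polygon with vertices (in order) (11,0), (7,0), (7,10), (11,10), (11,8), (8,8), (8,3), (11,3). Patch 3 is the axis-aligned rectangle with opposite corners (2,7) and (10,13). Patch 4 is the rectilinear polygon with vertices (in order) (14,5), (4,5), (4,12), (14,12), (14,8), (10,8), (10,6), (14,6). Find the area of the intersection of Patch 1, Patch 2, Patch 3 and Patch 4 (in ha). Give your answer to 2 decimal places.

7.00

The intersection is the polygon with vertices (10,10), (10,8), (8,8), (8,7), (7,7), (7,10).
By the shoelace formula its area is 7.00.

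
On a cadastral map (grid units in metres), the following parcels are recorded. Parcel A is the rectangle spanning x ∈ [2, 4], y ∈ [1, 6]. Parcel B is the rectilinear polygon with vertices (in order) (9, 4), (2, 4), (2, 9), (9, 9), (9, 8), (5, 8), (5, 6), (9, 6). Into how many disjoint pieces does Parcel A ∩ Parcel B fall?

1

Parcel A ∩ Parcel B is a single connected region.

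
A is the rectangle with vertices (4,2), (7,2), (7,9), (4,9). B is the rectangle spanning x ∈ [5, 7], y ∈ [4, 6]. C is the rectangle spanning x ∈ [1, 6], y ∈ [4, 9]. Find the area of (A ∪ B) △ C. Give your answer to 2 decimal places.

|A ∪ B| = 21.
|(A ∪ B) ∩ C| = 10.
|(A ∪ B) △ C| = 21 + 25 − 20 = 26.00.

26.00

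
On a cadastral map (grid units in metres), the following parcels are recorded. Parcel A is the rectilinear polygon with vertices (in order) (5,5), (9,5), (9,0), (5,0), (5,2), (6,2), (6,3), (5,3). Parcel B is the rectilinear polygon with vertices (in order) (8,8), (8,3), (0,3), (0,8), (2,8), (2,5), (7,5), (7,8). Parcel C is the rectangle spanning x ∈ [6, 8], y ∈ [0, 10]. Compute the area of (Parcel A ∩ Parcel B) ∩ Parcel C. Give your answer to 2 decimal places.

4.00

The region (Parcel A ∩ Parcel B) ∩ Parcel C is the polygon with vertices (8,5), (8,3), (6,3), (6,5), (7,5).
By the shoelace formula its area is 4.00.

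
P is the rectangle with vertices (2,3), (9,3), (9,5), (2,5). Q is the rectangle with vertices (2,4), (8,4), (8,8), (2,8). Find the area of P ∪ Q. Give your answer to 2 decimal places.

By inclusion–exclusion:
Individual areas: |P| = 14, |Q| = 24.
|P∩Q|: x∈[2,8], y∈[4,5] → 6·1 = 6.
|P ∪ Q| = 38 − 6 = 32.00.

32.00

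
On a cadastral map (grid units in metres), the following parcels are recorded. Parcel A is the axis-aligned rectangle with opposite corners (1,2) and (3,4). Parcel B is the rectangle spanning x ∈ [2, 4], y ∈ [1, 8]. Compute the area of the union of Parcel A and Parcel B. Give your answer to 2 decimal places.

By inclusion–exclusion:
Individual areas: |Parcel A| = 4, |Parcel B| = 14.
|Parcel A∩Parcel B|: x∈[2,3], y∈[2,4] → 1·2 = 2.
|Parcel A ∪ Parcel B| = 18 − 2 = 16.00.

16.00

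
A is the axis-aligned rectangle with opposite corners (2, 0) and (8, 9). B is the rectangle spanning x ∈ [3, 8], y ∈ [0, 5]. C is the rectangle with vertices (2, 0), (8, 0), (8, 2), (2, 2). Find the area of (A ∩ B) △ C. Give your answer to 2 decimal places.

17.00

|A ∩ B| = 25.
|(A ∩ B) ∩ C| = 10.
|(A ∩ B) △ C| = 25 + 12 − 20 = 17.00.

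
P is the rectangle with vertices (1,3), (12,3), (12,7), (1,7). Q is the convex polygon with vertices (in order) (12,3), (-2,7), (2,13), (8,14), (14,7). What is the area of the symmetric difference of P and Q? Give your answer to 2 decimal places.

94.57

|P| = 44, |Q| = 104, |P∩Q| = 26.7143.
|P △ Q| = |P| + |Q| − 2·|P∩Q| = 44 + 104 − 53.4286 = 94.57.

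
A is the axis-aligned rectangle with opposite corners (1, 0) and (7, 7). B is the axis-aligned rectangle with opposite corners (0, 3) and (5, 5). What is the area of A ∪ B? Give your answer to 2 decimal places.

44.00

By inclusion–exclusion:
Individual areas: |A| = 42, |B| = 10.
|A∩B|: x∈[1,5], y∈[3,5] → 4·2 = 8.
|A ∪ B| = 52 − 8 = 44.00.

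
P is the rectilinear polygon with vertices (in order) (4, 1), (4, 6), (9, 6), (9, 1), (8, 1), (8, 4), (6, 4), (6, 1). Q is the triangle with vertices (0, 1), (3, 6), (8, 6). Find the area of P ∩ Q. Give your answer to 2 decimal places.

5.00

The intersection is the polygon with vertices (4,6), (8,6), (4,3.5).
By the shoelace formula its area is 5.00.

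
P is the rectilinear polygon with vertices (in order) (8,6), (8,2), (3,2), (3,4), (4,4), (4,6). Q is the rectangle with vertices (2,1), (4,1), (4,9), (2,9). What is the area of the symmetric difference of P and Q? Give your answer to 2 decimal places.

|P| = 18, |Q| = 16, |P∩Q| = 2.
|P △ Q| = |P| + |Q| − 2·|P∩Q| = 18 + 16 − 4 = 30.00.

30.00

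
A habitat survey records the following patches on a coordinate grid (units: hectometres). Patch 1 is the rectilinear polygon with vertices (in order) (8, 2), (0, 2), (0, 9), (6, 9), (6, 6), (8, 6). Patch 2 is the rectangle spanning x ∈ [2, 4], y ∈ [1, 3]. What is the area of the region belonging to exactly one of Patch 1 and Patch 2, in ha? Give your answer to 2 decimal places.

|Patch 1| = 50, |Patch 2| = 4, |Patch 1∩Patch 2| = 2.
|Patch 1 △ Patch 2| = |Patch 1| + |Patch 2| − 2·|Patch 1∩Patch 2| = 50 + 4 − 4 = 50.00.

50.00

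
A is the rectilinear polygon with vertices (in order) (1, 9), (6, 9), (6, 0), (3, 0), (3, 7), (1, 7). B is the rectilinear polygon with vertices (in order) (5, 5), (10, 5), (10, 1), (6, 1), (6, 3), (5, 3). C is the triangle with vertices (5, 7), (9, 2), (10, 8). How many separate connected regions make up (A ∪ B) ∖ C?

(A ∪ B) ∖ C is a single connected region.

1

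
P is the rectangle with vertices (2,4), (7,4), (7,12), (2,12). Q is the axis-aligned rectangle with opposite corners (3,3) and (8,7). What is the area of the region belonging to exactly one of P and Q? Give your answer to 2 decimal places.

|P∩Q|: x∈[3,7], y∈[4,7] → 4·3 = 12.
|P △ Q| = |P| + |Q| − 2·|P∩Q| = 40 + 20 − 24 = 36.00.

36.00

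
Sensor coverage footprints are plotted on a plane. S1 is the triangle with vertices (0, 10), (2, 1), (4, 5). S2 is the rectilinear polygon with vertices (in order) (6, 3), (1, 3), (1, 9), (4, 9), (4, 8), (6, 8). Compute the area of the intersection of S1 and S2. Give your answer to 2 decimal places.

9.93

The intersection is the polygon with vertices (1,5.5), (1,8.75), (4,5), (3,3), (1.556,3).
By the shoelace formula its area is 9.93.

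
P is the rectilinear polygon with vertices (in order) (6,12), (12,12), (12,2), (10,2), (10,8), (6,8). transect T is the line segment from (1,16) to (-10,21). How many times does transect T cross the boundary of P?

The segment lies entirely outside P and never meets its boundary.

0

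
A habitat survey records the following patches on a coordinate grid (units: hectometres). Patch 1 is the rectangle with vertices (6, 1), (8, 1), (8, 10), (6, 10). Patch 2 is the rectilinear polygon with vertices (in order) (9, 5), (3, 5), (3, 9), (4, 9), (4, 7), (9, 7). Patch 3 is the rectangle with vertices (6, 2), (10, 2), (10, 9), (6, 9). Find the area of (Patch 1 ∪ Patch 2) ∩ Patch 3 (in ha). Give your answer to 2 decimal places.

16.00

|Patch 1 ∪ Patch 2| = 28.
|(Patch 1 ∪ Patch 2) ∩ Patch 3| = 16.00.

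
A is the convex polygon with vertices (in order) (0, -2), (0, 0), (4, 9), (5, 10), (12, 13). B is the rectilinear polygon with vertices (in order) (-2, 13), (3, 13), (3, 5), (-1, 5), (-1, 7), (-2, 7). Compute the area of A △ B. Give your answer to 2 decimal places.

|A| = 42, |B| = 38, |A∩B| = 0.6806.
|A △ B| = |A| + |B| − 2·|A∩B| = 42 + 38 − 1.3611 = 78.64.

78.64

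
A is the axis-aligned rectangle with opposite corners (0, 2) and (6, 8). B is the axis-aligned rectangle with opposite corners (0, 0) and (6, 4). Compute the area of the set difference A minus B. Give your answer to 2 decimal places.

|A∩B|: x∈[0,6], y∈[2,4] → 6·2 = 12.
|A| = 36.
|A ∖ B| = |A| − |A∩B| = 36 − 12 = 24.00.

24.00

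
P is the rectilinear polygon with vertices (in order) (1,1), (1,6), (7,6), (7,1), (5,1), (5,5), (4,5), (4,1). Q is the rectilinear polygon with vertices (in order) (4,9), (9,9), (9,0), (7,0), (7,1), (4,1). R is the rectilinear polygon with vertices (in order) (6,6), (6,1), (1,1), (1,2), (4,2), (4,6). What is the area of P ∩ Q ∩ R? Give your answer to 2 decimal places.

6.00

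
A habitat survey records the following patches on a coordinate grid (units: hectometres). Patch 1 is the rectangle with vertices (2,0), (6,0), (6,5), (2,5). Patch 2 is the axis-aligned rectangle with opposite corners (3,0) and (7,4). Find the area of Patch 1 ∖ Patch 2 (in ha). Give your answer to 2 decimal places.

|Patch 1∩Patch 2|: x∈[3,6], y∈[0,4] → 3·4 = 12.
|Patch 1| = 20.
|Patch 1 ∖ Patch 2| = |Patch 1| − |Patch 1∩Patch 2| = 20 − 12 = 8.00.

8.00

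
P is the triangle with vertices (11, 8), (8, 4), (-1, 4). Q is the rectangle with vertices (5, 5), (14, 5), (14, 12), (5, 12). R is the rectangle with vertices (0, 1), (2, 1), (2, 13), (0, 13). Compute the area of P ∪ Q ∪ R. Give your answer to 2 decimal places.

95.04

By inclusion–exclusion:
Individual areas: |P| = 18, |Q| = 63, |R| = 24.
|P∩Q| = 8.625.
|P∩R| = 1.3333.
|Q∩R| = 0 (no overlap).
|P∩Q∩R| = 0.
|P ∪ Q ∪ R| = 105 − 9.9583 + 0 = 95.04.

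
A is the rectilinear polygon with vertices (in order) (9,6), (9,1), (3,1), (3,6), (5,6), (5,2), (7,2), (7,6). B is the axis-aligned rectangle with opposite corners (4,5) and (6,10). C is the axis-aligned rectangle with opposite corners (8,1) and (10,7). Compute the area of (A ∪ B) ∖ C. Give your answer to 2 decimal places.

26.00

|A ∪ B| = 31.
|(A ∪ B) ∩ C| = 5.
|(A ∪ B) ∖ C| = 31 − 5 = 26.00.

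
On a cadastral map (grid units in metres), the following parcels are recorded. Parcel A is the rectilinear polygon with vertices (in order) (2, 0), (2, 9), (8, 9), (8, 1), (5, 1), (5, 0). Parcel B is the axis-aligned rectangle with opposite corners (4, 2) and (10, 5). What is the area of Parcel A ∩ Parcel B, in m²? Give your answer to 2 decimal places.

12.00

The intersection is the polygon with vertices (8,2), (4,2), (4,5), (8,5).
By the shoelace formula its area is 12.00.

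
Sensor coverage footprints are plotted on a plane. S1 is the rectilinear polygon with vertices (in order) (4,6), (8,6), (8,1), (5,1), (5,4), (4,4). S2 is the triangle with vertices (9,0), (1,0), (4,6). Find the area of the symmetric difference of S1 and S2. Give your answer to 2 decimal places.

26.20

|S1| = 17, |S2| = 24, |S1∩S2| = 7.4.
|S1 △ S2| = |S1| + |S2| − 2·|S1∩S2| = 17 + 24 − 14.8 = 26.20.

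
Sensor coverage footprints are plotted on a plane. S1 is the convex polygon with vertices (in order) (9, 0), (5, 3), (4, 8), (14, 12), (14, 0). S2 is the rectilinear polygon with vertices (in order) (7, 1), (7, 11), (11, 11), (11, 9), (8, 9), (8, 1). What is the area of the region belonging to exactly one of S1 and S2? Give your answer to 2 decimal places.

80.83

|S1| = 88.5, |S2| = 16, |S1∩S2| = 11.8333.
|S1 △ S2| = |S1| + |S2| − 2·|S1∩S2| = 88.5 + 16 − 23.6667 = 80.83.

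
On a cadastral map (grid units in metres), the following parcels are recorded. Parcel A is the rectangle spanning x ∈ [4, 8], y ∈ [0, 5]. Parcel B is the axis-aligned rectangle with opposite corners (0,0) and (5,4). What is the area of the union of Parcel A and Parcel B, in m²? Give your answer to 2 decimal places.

36.00

By inclusion–exclusion:
Individual areas: |Parcel A| = 20, |Parcel B| = 20.
|Parcel A∩Parcel B|: x∈[4,5], y∈[0,4] → 1·4 = 4.
|Parcel A ∪ Parcel B| = 40 − 4 = 36.00.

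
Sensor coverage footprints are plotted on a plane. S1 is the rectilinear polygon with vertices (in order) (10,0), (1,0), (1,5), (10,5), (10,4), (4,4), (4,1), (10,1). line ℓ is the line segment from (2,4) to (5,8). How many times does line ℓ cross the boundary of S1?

1

The segment meets the boundary at (2.75,5).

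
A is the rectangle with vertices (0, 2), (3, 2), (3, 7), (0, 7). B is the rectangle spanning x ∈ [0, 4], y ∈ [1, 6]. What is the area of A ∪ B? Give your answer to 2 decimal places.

23.00

By inclusion–exclusion:
Individual areas: |A| = 15, |B| = 20.
|A∩B|: x∈[0,3], y∈[2,6] → 3·4 = 12.
|A ∪ B| = 35 − 12 = 23.00.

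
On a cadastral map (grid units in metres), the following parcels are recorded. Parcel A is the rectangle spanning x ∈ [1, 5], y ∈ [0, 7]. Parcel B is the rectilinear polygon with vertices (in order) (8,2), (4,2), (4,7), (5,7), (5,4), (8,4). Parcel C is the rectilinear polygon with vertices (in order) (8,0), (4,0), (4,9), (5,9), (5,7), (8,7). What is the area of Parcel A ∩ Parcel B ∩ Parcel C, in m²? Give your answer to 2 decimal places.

5.00

The intersection is the polygon with vertices (4,2), (4,7), (5,7), (5,4), (5,2).
By the shoelace formula its area is 5.00.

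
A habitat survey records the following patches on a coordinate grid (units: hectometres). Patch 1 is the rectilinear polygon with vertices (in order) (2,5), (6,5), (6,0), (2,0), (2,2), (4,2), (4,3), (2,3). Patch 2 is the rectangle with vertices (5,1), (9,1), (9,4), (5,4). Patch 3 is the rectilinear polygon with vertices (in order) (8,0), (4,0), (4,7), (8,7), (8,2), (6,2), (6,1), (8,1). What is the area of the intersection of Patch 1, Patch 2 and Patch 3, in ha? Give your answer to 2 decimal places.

The intersection is the polygon with vertices (5,1), (5,4), (6,4), (6,2), (6,1).
By the shoelace formula its area is 3.00.

3.00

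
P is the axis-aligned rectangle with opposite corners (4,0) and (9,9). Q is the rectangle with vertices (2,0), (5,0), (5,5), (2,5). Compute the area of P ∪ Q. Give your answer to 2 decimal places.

55.00

By inclusion–exclusion:
Individual areas: |P| = 45, |Q| = 15.
|P∩Q|: x∈[4,5], y∈[0,5] → 1·5 = 5.
|P ∪ Q| = 60 − 5 = 55.00.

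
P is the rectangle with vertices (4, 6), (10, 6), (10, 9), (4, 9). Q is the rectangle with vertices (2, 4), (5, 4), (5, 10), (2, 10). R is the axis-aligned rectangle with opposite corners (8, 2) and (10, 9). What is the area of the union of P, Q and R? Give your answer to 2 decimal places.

41.00

By inclusion–exclusion:
Individual areas: |P| = 18, |Q| = 18, |R| = 14.
|P∩Q|: x∈[4,5], y∈[6,9] → 1·3 = 3.
|P∩R|: x∈[8,10], y∈[6,9] → 2·3 = 6.
|Q∩R| = 0 (no overlap).
|P∩Q∩R| = 0.
|P ∪ Q ∪ R| = 50 − 9 + 0 = 41.00.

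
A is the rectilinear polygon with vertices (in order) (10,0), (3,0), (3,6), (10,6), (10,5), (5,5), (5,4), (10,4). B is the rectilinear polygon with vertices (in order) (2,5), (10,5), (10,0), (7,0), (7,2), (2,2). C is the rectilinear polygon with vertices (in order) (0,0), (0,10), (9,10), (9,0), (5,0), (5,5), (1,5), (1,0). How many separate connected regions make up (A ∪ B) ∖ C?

2

(A ∪ B) ∖ C splits into 2 disjoint pieces (area 13, area 6).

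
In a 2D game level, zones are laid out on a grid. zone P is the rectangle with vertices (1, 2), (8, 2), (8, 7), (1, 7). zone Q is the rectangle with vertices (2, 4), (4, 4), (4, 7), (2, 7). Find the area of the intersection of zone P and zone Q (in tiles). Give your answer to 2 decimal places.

6.00

|zone P∩zone Q|: x∈[2,4], y∈[4,7] → 2·3 = 6.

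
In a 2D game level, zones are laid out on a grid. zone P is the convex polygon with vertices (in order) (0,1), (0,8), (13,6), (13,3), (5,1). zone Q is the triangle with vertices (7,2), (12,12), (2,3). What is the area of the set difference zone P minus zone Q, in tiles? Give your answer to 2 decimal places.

|zone P| = 70, |zone P∩zone Q| = 19.2185.
|zone P ∖ zone Q| = |zone P| − |zone P∩zone Q| = 70 − 19.2185 = 50.78.

50.78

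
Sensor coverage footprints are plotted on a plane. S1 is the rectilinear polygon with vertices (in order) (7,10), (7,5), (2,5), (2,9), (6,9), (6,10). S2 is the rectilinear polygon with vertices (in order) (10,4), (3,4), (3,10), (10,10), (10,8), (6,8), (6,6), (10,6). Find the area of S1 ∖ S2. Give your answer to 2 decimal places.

6.00

|S1| = 21, |S1∩S2| = 15.
|S1 ∖ S2| = |S1| − |S1∩S2| = 21 − 15 = 6.00.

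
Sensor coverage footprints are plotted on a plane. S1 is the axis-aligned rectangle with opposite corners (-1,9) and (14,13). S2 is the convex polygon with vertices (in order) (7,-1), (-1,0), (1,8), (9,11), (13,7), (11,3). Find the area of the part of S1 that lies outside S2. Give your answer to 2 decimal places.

|S1| = 60, |S1∩S2| = 7.3333.
|S1 ∖ S2| = |S1| − |S1∩S2| = 60 − 7.3333 = 52.67.

52.67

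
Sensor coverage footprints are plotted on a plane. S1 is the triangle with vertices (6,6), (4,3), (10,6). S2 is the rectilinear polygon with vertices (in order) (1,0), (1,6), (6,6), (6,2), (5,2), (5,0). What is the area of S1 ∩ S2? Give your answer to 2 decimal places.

The intersection is the polygon with vertices (4,3), (6,6), (6,4).
By the shoelace formula its area is 2.00.

2.00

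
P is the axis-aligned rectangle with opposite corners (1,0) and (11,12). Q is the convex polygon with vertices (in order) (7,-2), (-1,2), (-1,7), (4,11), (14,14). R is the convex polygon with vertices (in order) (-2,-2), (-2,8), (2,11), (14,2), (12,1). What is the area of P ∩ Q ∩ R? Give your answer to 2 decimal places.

The intersection is the polygon with vertices (7.931,0.128), (7.333,0), (3,0), (1,1), (1,8.6), (3.032,10.226), (10.047,4.965).
By the shoelace formula its area is 65.98.

65.98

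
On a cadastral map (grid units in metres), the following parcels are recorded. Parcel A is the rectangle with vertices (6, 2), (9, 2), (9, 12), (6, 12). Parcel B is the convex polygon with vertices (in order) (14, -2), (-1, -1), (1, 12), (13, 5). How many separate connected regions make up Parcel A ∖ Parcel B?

Parcel A ∖ Parcel B is a single connected region.

1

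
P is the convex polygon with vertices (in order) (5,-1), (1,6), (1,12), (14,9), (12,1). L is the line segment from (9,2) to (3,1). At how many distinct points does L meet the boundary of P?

1

The segment meets the boundary at (3.783,1.13).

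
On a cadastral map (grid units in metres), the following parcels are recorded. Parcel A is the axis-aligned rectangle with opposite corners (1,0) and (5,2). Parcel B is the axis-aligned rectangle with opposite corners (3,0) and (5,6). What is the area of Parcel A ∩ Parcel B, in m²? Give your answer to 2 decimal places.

4.00

|Parcel A∩Parcel B|: x∈[3,5], y∈[0,2] → 2·2 = 4.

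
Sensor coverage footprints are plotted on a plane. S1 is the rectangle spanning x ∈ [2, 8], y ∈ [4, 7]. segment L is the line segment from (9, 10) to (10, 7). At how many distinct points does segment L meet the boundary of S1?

0

The segment lies entirely outside S1 and never meets its boundary.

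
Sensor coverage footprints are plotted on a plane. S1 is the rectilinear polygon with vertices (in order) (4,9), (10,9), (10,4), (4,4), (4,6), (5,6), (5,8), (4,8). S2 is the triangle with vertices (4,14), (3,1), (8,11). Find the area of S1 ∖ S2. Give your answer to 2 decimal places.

|S1| = 28, |S1∩S2| = 6.75.
|S1 ∖ S2| = |S1| − |S1∩S2| = 28 − 6.75 = 21.25.

21.25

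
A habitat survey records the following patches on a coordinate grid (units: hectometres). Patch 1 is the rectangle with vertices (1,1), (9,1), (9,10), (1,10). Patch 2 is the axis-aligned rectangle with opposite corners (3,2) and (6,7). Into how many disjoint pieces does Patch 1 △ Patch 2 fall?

Patch 1 △ Patch 2 is a single connected region.

1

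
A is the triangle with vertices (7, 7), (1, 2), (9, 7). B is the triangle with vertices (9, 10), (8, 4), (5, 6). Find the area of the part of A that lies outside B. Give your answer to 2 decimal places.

2.48

|A| = 5, |A∩B| = 2.5233.
|A ∖ B| = |A| − |A∩B| = 5 − 2.5233 = 2.48.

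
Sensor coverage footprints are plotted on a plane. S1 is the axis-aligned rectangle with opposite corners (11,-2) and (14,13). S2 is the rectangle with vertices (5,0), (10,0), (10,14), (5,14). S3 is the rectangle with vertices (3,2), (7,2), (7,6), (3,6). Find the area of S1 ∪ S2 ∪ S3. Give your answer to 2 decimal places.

123.00

By inclusion–exclusion:
Individual areas: |S1| = 45, |S2| = 70, |S3| = 16.
|S1∩S2| = 0 (no overlap).
|S1∩S3| = 0 (no overlap).
|S2∩S3|: x∈[5,7], y∈[2,6] → 2·4 = 8.
|S1∩S2∩S3| = 0.
|S1 ∪ S2 ∪ S3| = 131 − 8 + 0 = 123.00.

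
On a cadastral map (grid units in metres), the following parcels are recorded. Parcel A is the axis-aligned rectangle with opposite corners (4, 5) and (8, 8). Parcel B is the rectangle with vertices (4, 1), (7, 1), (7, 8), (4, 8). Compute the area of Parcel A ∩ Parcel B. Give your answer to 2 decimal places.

9.00

|Parcel A∩Parcel B|: x∈[4,7], y∈[5,8] → 3·3 = 9.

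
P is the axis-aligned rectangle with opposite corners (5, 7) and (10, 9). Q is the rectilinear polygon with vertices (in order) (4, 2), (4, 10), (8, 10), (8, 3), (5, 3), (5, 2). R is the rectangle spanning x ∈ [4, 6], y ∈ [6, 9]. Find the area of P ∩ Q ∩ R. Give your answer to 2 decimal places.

The intersection is the polygon with vertices (5,9), (6,9), (6,7), (5,7).
By the shoelace formula its area is 2.00.

2.00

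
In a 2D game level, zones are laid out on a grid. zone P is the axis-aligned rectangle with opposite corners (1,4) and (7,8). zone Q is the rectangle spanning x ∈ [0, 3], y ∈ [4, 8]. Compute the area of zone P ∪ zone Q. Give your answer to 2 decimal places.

28.00

By inclusion–exclusion:
Individual areas: |zone P| = 24, |zone Q| = 12.
|zone P∩zone Q|: x∈[1,3], y∈[4,8] → 2·4 = 8.
|zone P ∪ zone Q| = 36 − 8 = 28.00.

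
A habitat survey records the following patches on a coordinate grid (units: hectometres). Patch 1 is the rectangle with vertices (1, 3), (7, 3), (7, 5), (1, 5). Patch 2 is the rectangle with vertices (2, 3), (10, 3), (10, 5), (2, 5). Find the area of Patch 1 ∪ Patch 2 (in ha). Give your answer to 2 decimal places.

18.00

By inclusion–exclusion:
Individual areas: |Patch 1| = 12, |Patch 2| = 16.
|Patch 1∩Patch 2|: x∈[2,7], y∈[3,5] → 5·2 = 10.
|Patch 1 ∪ Patch 2| = 28 − 10 = 18.00.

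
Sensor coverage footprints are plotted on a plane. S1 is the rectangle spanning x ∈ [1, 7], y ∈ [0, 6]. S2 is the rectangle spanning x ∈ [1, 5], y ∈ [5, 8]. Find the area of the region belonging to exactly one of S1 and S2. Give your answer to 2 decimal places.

40.00

|S1∩S2|: x∈[1,5], y∈[5,6] → 4·1 = 4.
|S1 △ S2| = |S1| + |S2| − 2·|S1∩S2| = 36 + 12 − 8 = 40.00.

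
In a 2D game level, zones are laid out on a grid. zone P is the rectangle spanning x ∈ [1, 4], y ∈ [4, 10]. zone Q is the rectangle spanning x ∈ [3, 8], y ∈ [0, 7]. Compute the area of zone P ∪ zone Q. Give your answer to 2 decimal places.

50.00

By inclusion–exclusion:
Individual areas: |zone P| = 18, |zone Q| = 35.
|zone P∩zone Q|: x∈[3,4], y∈[4,7] → 1·3 = 3.
|zone P ∪ zone Q| = 53 − 3 = 50.00.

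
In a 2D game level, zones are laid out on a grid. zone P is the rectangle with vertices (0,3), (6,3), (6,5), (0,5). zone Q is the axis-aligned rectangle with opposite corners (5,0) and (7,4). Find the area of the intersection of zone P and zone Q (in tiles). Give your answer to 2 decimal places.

1.00

|zone P∩zone Q|: x∈[5,6], y∈[3,4] → 1·1 = 1.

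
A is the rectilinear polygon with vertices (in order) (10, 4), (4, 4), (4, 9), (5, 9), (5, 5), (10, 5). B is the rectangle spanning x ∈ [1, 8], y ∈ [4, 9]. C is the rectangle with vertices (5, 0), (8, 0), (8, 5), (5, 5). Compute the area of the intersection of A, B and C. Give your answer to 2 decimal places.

The intersection is the polygon with vertices (8,5), (8,4), (5,4), (5,5).
By the shoelace formula its area is 3.00.

3.00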